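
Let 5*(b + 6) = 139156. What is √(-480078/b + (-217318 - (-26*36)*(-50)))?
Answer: 7*I*√26084763026023/69563 ≈ 513.94*I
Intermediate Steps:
b = 139126/5 (b = -6 + (⅕)*139156 = -6 + 139156/5 = 139126/5 ≈ 27825.)
√(-480078/b + (-217318 - (-26*36)*(-50))) = √(-480078/139126/5 + (-217318 - (-26*36)*(-50))) = √(-480078*5/139126 + (-217318 - (-936)*(-50))) = √(-1200195/69563 + (-217318 - 1*46800)) = √(-1200195/69563 + (-217318 - 46800)) = √(-1200195/69563 - 264118) = √(-18374040629/69563) = 7*I*√26084763026023/69563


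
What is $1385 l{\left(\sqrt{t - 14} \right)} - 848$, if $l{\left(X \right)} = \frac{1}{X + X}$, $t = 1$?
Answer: $-848 - \frac{1385 i \sqrt{13}}{26} \approx -848.0 - 192.06 i$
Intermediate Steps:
$l{\left(X \right)} = \frac{1}{2 X}$
$1385 l{\left(\sqrt{t - 14} \right)} - 848 = 1385 \frac{1}{2 \sqrt{1 - 14}} - 848 = 1385 \frac{1}{2 \sqrt{-13}} - 848 = 1385 \frac{1}{2 i \sqrt{13}} - 848 = 1385 \frac{\left(- \frac{1}{13}\right) i \sqrt{13}}{2} - 848 = 1385 \left(- \frac{i \sqrt{13}}{26}\right) - 848 = - \frac{1385 i \sqrt{13}}{26} - 848 = -848 - \frac{1385 i \sqrt{13}}{26}$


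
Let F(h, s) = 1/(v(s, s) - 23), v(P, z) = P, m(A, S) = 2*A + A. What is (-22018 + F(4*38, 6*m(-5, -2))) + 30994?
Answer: 1014287/113 ≈ 8976.0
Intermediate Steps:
m(A, S) = 3*A
F(h, s) = 1/(-23 + s) (F(h, s) = 1/(s - 23) = 1/(-23 + s))
(-22018 + F(4*38, 6*m(-5, -2))) + 30994 = (-22018 + 1/(-23 + 6*(3*(-5)))) + 30994 = (-22018 + 1/(-23 + 6*(-15))) + 30994 = (-22018 + 1/(-23 - 90)) + 30994 = (-22018 + 1/(-113)) + 30994 = (-22018 - 1/113) + 30994 = -2488035/113 + 30994 = 1014287/113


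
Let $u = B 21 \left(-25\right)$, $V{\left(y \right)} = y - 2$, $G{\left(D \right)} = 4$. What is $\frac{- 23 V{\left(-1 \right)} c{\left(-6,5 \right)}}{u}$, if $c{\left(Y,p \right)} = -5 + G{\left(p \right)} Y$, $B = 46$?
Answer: $\frac{29}{350} \approx 0.082857$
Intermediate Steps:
$c{\left(Y,p \right)} = -5 + 4 Y$
$V{\left(y \right)} = -2 + y$
$u = -24150$ ($u = 46 \cdot 21 \left(-25\right) = 966 \left(-25\right) = -24150$)
$\frac{- 23 V{\left(-1 \right)} c{\left(-6,5 \right)}}{u} = \frac{- 23 \left(-2 - 1\right) \left(-5 + 4 \left(-6\right)\right)}{-24150} = \left(-23\right) \left(-3\right) \left(-5 - 24\right) \left(- \frac{1}{24150}\right) = 69 \left(-29\right) \left(- \frac{1}{24150}\right) = \left(-2001\right) \left(- \frac{1}{24150}\right) = \frac{29}{350}$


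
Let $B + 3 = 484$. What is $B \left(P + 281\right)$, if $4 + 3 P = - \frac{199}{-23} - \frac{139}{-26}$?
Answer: $\frac{6291147}{46} \approx 1.3676 \cdot 10^{5}$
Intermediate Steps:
$P = \frac{1993}{598}$ ($P = - \frac{4}{3} + \frac{- \frac{199}{-23} - \frac{139}{-26}}{3} = - \frac{4}{3} + \frac{\left(-199\right) \left(- \frac{1}{23}\right) - - \frac{139}{26}}{3} = - \frac{4}{3} + \frac{\frac{199}{23} + \frac{139}{26}}{3} = - \frac{4}{3} + \frac{1}{3} \cdot \frac{8371}{598} = - \frac{4}{3} + \frac{8371}{1794} = \frac{1993}{598} \approx 3.3328$)
$B = 481$ ($B = -3 + 484 = 481$)
$B \left(P + 281\right) = 481 \left(\frac{1993}{598} + 281\right) = 481 \cdot \frac{170031}{598} = \frac{6291147}{46}$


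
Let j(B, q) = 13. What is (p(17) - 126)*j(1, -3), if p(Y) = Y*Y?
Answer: 2119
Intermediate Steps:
p(Y) = Y²
(p(17) - 126)*j(1, -3) = (17² - 126)*13 = (289 - 126)*13 = 163*13 = 2119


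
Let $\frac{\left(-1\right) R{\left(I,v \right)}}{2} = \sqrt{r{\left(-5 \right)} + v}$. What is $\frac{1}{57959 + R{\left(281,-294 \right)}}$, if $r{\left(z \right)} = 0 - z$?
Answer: $\frac{57959}{3359246837} + \frac{34 i}{3359246837} \approx 1.7254 \cdot 10^{-5} + 1.0121 \cdot 10^{-8} i$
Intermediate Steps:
$r{\left(z \right)} = - z$
$R{\left(I,v \right)} = - 2 \sqrt{5 + v}$ ($R{\left(I,v \right)} = - 2 \sqrt{\left(-1\right) \left(-5\right) + v} = - 2 \sqrt{5 + v}$)
$\frac{1}{57959 + R{\left(281,-294 \right)}} = \frac{1}{57959 - 2 \sqrt{5 - 294}} = \frac{1}{57959 - 2 \sqrt{-289}} = \frac{1}{57959 - 2 \cdot 17 i} = \frac{1}{57959 - 34 i} = \frac{57959 + 34 i}{3359246837}$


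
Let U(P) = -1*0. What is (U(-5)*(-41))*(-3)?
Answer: 0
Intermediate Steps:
U(P) = 0
(U(-5)*(-41))*(-3) = (0*(-41))*(-3) = 0*(-3) = 0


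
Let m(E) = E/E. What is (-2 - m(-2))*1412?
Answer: -4236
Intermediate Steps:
m(E) = 1
(-2 - m(-2))*1412 = (-2 - 1*1)*1412 = (-2 - 1)*1412 = -3*1412 = -4236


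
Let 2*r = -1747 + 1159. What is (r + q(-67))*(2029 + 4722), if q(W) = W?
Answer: -2437111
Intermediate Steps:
r = -294 (r = (-1747 + 1159)/2 = (½)*(-588) = -294)
(r + q(-67))*(2029 + 4722) = (-294 - 67)*(2029 + 4722) = -361*6751 = -2437111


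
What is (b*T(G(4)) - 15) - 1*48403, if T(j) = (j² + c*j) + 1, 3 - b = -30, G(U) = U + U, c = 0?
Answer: -46273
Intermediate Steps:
G(U) = 2*U
b = 33 (b = 3 - 1*(-30) = 3 + 30 = 33)
T(j) = 1 + j² (T(j) = (j² + 0*j) + 1 = (j² + 0) + 1 = j² + 1 = 1 + j²)
(b*T(G(4)) - 15) - 1*48403 = (33*(1 + (2*4)²) - 15) - 1*48403 = (33*(1 + 8²) - 15) - 48403 = (33*(1 + 64) - 15) - 48403 = (33*65 - 15) - 48403 = (2145 - 15) - 48403 = 2130 - 48403 = -46273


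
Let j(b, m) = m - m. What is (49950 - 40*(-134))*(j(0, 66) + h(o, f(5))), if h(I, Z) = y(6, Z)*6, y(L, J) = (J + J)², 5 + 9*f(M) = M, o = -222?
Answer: 0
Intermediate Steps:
f(M) = -5/9 + M/9
j(b, m) = 0
y(L, J) = 4*J² (y(L, J) = (2*J)² = 4*J²)
h(I, Z) = 24*Z² (h(I, Z) = (4*Z²)*6 = 24*Z²)
(49950 - 40*(-134))*(j(0, 66) + h(o, f(5))) = (49950 - 40*(-134))*(0 + 24*(-5/9 + (⅑)*5)²) = (49950 + 5360)*(0 + 24*(-5/9 + 5/9)²) = 55310*(0 + 24*0²) = 55310*(0 + 24*0) = 55310*(0 + 0) = 55310*0 = 0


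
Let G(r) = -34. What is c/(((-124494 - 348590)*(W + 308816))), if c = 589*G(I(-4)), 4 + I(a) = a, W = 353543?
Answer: 527/8246090662 ≈ 6.3909e-8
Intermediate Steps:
I(a) = -4 + a
c = -20026 (c = 589*(-34) = -20026)
c/(((-124494 - 348590)*(W + 308816))) = -20026*1/((-124494 - 348590)*(353543 + 308816)) = -20026/((-473084*662359)) = -20026/(-313351445156) = -20026*(-1/313351445156) = 527/8246090662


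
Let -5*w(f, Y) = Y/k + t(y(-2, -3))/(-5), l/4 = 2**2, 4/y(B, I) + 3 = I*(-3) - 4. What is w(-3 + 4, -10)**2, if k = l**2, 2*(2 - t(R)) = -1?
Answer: 4761/409600 ≈ 0.011624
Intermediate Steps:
y(B, I) = 4/(-7 - 3*I) (y(B, I) = 4/(-3 + (I*(-3) - 4)) = 4/(-3 + (-3*I - 4)) = 4/(-3 + (-4 - 3*I)) = 4/(-7 - 3*I))
t(R) = 5/2 (t(R) = 2 - 1/2*(-1) = 2 + 1/2 = 5/2)
l = 16 (l = 4*2**2 = 4*4 = 16)
k = 256 (k = 16**2 = 256)
w(f, Y) = 1/10 - Y/1280 (w(f, Y) = -(Y/256 + (5/2)/(-5))/5 = -(Y*(1/256) + (5/2)*(-1/5))/5 = -(Y/256 - 1/2)/5 = -(-1/2 + Y/256)/5 = 1/10 - Y/1280)
w(-3 + 4, -10)**2 = (1/10 - 1/1280*(-10))**2 = (1/10 + 1/128)**2 = (69/640)**2 = 4761/409600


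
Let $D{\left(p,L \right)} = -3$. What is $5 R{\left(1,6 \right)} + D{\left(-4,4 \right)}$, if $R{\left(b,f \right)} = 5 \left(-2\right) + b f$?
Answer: $-23$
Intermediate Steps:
$R{\left(b,f \right)} = -10 + b f$
$5 R{\left(1,6 \right)} + D{\left(-4,4 \right)} = 5 \left(-10 + 1 \cdot 6\right) - 3 = 5 \left(-10 + 6\right) - 3 = 5 \left(-4\right) - 3 = -20 - 3 = -23$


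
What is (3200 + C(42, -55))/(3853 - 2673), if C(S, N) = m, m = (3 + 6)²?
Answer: 3281/1180 ≈ 2.7805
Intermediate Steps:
m = 81 (m = 9² = 81)
C(S, N) = 81
(3200 + C(42, -55))/(3853 - 2673) = (3200 + 81)/(3853 - 2673) = 3281/1180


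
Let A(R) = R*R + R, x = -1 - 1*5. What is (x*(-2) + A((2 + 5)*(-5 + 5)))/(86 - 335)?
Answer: -4/83 ≈ -0.048193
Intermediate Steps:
x = -6 (x = -1 - 5 = -6)
A(R) = R + R² (A(R) = R² + R = R + R²)
(x*(-2) + A((2 + 5)*(-5 + 5)))/(86 - 335) = (-6*(-2) + ((2 + 5)*(-5 + 5))*(1 + (2 + 5)*(-5 + 5)))/(86 - 335) = (12 + (7*0)*(1 + 7*0))/(-249) = (12 + 0*(1 + 0))*(-1/249) = (12 + 0*1)*(-1/249) = (12 + 0)*(-1/249) = 12*(-1/249) = -4/83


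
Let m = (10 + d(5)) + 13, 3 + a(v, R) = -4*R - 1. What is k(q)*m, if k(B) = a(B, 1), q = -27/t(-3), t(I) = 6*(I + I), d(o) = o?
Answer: -224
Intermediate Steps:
t(I) = 12*I (t(I) = 6*(2*I) = 12*I)
q = ¾ (q = -27/(12*(-3)) = -27/(-36) = -27*(-1/36) = ¾ ≈ 0.75000)
a(v, R) = -4 - 4*R (a(v, R) = -3 + (-4*R - 1) = -3 + (-1 - 4*R) = -4 - 4*R)
k(B) = -8 (k(B) = -4 - 4*1 = -4 - 4 = -8)
m = 28 (m = (10 + 5) + 13 = 15 + 13 = 28)
k(q)*m = -8*28 = -224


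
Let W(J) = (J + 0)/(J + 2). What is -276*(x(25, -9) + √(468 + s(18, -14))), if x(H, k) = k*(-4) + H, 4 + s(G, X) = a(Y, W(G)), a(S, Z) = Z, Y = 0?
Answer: -16836 - 138*√46490/5 ≈ -22787.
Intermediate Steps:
W(J) = J/(2 + J)
s(G, X) = -4 + G/(2 + G)
x(H, k) = H - 4*k (x(H, k) = -4*k + H = H - 4*k)
-276*(x(25, -9) + √(468 + s(18, -14))) = -276*((25 - 4*(-9)) + √(468 + (-8 - 3*18)/(2 + 18))) = -276*((25 + 36) + √(468 + (-8 - 54)/20)) = -276*(61 + √(468 + (1/20)*(-62))) = -276*(61 + √(468 - 31/10)) = -276*(61 + √(4649/10)) = -276*(61 + √46490/10) = -16836 - 138*√46490/5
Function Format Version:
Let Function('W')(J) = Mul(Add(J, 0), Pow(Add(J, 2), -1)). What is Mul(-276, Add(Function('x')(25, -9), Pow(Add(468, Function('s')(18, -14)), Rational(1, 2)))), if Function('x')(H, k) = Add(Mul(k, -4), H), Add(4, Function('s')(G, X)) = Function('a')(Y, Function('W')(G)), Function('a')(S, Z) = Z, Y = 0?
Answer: Add(-16836, Mul(Rational(-138, 5), Pow(46490, Rational(1, 2)))) ≈ -22787.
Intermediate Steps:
Function('W')(J) = Mul(J, Pow(Add(2, J), -1))
Function('s')(G, X) = Add(-4, Mul(G, Pow(Add(2, G), -1)))
Function('x')(H, k) = Add(H, Mul(-4, k)) (Function('x')(H, k) = Add(Mul(-4, k), H) = Add(H, Mul(-4, k)))
Mul(-276, Add(Function('x')(25, -9), Pow(Add(468, Function('s')(18, -14)), Rational(1, 2)))) = Mul(-276, Add(Add(25, Mul(-4, -9)), Pow(Add(468, Mul(Pow(Add(2, 18), -1), Add(-8, Mul(-3, 18)))), Rational(1, 2)))) = Mul(-276, Add(Add(25, 36), Pow(Add(468, Mul(Pow(20, -1), Add(-8, -54))), Rational(1, 2)))) = Mul(-276, Add(61, Pow(Add(468, Mul(Rational(1, 20), -62)), Rational(1, 2)))) = Mul(-276, Add(61, Pow(Add(468, Rational(-31, 10)), Rational(1, 2)))) = Mul(-276, Add(61, Pow(Rational(4649, 10), Rational(1, 2)))) = Mul(-276, Add(61, Mul(Rational(1, 10), Pow(46490, Rational(1, 2))))) = Add(-16836, Mul(Rational(-138, 5), Pow(46490, Rational(1, 2))))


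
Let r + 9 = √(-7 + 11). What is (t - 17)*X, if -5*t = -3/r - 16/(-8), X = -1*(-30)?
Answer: -3672/7 ≈ -524.57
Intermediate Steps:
X = 30
r = -7 (r = -9 + √(-7 + 11) = -9 + √4 = -9 + 2 = -7)
t = -17/35 (t = -(-3/(-7) - 16/(-8))/5 = -(-3*(-⅐) - 16*(-⅛))/5 = -(3/7 + 2)/5 = -⅕*17/7 = -17/35 ≈ -0.48571)
(t - 17)*X = (-17/35 - 17)*30 = -612/35*30 = -3672/7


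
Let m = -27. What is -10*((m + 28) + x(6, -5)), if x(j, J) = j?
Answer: -70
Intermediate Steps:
-10*((m + 28) + x(6, -5)) = -10*((-27 + 28) + 6) = -10*(1 + 6) = -10*7 = -70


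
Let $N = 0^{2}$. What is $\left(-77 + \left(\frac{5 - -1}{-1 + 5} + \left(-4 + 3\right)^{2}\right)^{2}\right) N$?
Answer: $0$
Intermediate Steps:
$N = 0$
$\left(-77 + \left(\frac{5 - -1}{-1 + 5} + \left(-4 + 3\right)^{2}\right)^{2}\right) N = \left(-77 + \left(\frac{5 - -1}{-1 + 5} + \left(-4 + 3\right)^{2}\right)^{2}\right) 0 = \left(-77 + \left(\frac{5 + 1}{4} + \left(-1\right)^{2}\right)^{2}\right) 0 = \left(-77 + \left(6 \cdot \frac{1}{4} + 1\right)^{2}\right) 0 = \left(-77 + \left(\frac{3}{2} + 1\right)^{2}\right) 0 = \left(-77 + \left(\frac{5}{2}\right)^{2}\right) 0 = \left(-77 + \frac{25}{4}\right) 0 = \left(- \frac{283}{4}\right) 0 = 0$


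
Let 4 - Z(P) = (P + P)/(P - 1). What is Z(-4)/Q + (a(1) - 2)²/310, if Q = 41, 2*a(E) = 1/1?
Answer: 669/10168 ≈ 0.065795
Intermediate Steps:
a(E) = ½ (a(E) = (1/1)/2 = (1*1)/2 = (½)*1 = ½)
Z(P) = 4 - 2*P/(-1 + P) (Z(P) = 4 - (P + P)/(P - 1) = 4 - 2*P/(-1 + P))
Z(-4)/Q + (a(1) - 2)²/310 = (2*(-2 - 4)/(-1 - 4))/41 + (½ - 2)²/310 = (2*(-6)/(-5))*(1/41) + (-3/2)²*(1/310) = (2*(-⅕)*(-6))*(1/41) + (9/4)*(1/310) = (12/5)*(1/41) + 9/1240 = 12/205 + 9/1240 = 669/10168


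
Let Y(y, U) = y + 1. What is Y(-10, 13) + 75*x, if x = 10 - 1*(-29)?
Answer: 2916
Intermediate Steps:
Y(y, U) = 1 + y
x = 39 (x = 10 + 29 = 39)
Y(-10, 13) + 75*x = (1 - 10) + 75*39 = -9 + 2925 = 2916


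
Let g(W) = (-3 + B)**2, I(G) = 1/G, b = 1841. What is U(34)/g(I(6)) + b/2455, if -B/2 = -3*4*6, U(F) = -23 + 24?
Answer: 36603376/48807855 ≈ 0.74995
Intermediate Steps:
U(F) = 1
B = 144 (B = -2*(-3*4)*6 = -(-24)*6 = -2*(-72) = 144)
g(W) = 19881 (g(W) = (-3 + 144)**2 = 141**2 = 19881)
U(34)/g(I(6)) + b/2455 = 1/19881 + 1841/2455 = 36603376/48807855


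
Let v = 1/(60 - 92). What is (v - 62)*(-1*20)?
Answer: 9925/8 ≈ 1240.6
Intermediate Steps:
v = -1/32 (v = 1/(-32) = -1/32 ≈ -0.031250)
(v - 62)*(-1*20) = (-1/32 - 62)*(-1*20) = -1985/32*(-20) = 9925/8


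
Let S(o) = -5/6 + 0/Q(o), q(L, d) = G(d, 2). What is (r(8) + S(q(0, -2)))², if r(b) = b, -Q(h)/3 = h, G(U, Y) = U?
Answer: 1849/36 ≈ 51.361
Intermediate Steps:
Q(h) = -3*h
q(L, d) = d
S(o) = -⅚ (S(o) = -5/6 + 0/((-3*o)) = -5*⅙ + 0*(-1/(3*o)) = -⅚ + 0 = -⅚)
(r(8) + S(q(0, -2)))² = (8 - ⅚)² = (43/6)² = 1849/36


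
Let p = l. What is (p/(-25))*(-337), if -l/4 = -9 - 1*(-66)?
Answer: -76836/25 ≈ -3073.4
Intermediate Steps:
l = -228 (l = -4*(-9 - 1*(-66)) = -4*(-9 + 66) = -4*57 = -228)
p = -228
(p/(-25))*(-337) = -228/(-25)*(-337) = -228*(-1/25)*(-337) = (228/25)*(-337) = -76836/25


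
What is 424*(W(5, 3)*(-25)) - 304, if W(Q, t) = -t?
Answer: 31496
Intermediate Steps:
424*(W(5, 3)*(-25)) - 304 = 424*(-1*3*(-25)) - 304 = 424*(-3*(-25)) - 304 = 424*75 - 304 = 31800 - 304 = 31496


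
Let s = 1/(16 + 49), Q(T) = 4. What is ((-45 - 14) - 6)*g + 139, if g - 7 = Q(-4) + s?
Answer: -577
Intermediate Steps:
s = 1/65 ≈ 0.015385
g = 716/65 (g = 7 + (4 + 1/65) = 7 + 261/65 = 716/65 ≈ 11.015)
((-45 - 14) - 6)*g + 139 = ((-45 - 14) - 6)*(716/65) + 139 = (-59 - 6)*(716/65) + 139 = -65*716/65 + 139 = -716 + 139 = -577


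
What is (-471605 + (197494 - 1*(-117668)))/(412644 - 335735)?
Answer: -22349/10987 ≈ -2.0341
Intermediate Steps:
(-471605 + (197494 - 1*(-117668)))/(412644 - 335735) = (-471605 + (197494 + 117668))/76909 = (-471605 + 315162)*(1/76909) = -156443*1/76909 = -22349/10987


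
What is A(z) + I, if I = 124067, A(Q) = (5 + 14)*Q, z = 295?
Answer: 129672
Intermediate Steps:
A(Q) = 19*Q
A(z) + I = 19*295 + 124067 = 5605 + 124067 = 129672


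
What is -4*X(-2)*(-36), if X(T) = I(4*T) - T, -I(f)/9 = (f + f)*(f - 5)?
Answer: -269280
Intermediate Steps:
I(f) = -18*f*(-5 + f) (I(f) = -9*(f + f)*(f - 5) = -9*2*f*(-5 + f) = -18*f*(-5 + f))
X(T) = -T + 72*T*(5 - 4*T) (X(T) = 18*(4*T)*(5 - 4*T) - T = 72*T*(5 - 4*T) - T = -T + 72*T*(5 - 4*T))
-4*X(-2)*(-36) = -(-8)*(359 - 288*(-2))*(-36) = -(-8)*(359 + 576)*(-36) = -(-8)*935*(-36) = -4*(-1870)*(-36) = 7480*(-36) = -269280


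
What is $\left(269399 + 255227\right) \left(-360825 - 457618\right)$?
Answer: $-429376477318$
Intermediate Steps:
$\left(269399 + 255227\right) \left(-360825 - 457618\right) = 524626 \left(-818443\right) = -429376477318$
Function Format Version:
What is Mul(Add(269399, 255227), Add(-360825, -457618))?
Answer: -429376477318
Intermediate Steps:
Mul(Add(269399, 255227), Add(-360825, -457618)) = Mul(524626, -818443) = -429376477318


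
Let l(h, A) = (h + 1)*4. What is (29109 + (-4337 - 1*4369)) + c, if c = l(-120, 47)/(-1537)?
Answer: 31359887/1537 ≈ 20403.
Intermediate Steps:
l(h, A) = 4 + 4*h (l(h, A) = (1 + h)*4 = 4 + 4*h)
c = 476/1537 (c = (4 + 4*(-120))/(-1537) = (4 - 480)*(-1/1537) = -476*(-1/1537) = 476/1537 ≈ 0.30969)
(29109 + (-4337 - 1*4369)) + c = (29109 + (-4337 - 1*4369)) + 476/1537 = (29109 + (-4337 - 4369)) + 476/1537 = (29109 - 8706) + 476/1537 = 20403 + 476/1537 = 31359887/1537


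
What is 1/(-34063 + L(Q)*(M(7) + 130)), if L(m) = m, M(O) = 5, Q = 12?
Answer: -1/32443 ≈ -3.0823e-5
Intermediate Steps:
1/(-34063 + L(Q)*(M(7) + 130)) = 1/(-34063 + 12*(5 + 130)) = 1/(-34063 + 12*135) = 1/(-34063 + 1620) = 1/(-32443) = -1/32443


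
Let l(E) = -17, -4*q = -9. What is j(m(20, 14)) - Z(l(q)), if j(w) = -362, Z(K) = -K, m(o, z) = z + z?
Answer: -379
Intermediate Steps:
q = 9/4 (q = -1/4*(-9) = 9/4 ≈ 2.2500)
m(o, z) = 2*z
j(m(20, 14)) - Z(l(q)) = -362 - (-1)*(-17) = -362 - 1*17 = -362 - 17 = -379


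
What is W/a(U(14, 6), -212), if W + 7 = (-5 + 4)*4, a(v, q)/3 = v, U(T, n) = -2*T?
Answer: 11/84 ≈ 0.13095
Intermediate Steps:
a(v, q) = 3*v
W = -11 (W = -7 + (-5 + 4)*4 = -7 - 1*4 = -7 - 4 = -11)
W/a(U(14, 6), -212) = -11/(3*(-2*14)) = -11/(3*(-28)) = -11/(-84) = -1/84*(-11) = 11/84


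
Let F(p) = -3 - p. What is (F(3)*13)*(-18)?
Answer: 1404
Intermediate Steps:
(F(3)*13)*(-18) = ((-3 - 1*3)*13)*(-18) = ((-3 - 3)*13)*(-18) = -6*13*(-18) = -78*(-18) = 1404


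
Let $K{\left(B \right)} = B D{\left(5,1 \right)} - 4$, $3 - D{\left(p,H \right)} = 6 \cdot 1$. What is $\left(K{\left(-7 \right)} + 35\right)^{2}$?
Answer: $2704$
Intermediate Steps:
$D{\left(p,H \right)} = -3$ ($D{\left(p,H \right)} = 3 - 6 \cdot 1 = 3 - 6 = -3$)
$K{\left(B \right)} = -4 - 3 B$ ($K{\left(B \right)} = B \left(-3\right) - 4 = - 3 B - 4 = -4 - 3 B$)
$\left(K{\left(-7 \right)} + 35\right)^{2} = \left(\left(-4 - -21\right) + 35\right)^{2} = \left(\left(-4 + 21\right) + 35\right)^{2} = \left(17 + 35\right)^{2} = 52^{2} = 2704$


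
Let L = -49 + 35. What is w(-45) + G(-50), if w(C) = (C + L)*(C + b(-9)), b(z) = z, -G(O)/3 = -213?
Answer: 3825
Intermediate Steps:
G(O) = 639 (G(O) = -3*(-213) = 639)
L = -14
w(C) = (-14 + C)*(-9 + C) (w(C) = (C - 14)*(C - 9) = (-14 + C)*(-9 + C))
w(-45) + G(-50) = (126 + (-45)² - 23*(-45)) + 639 = (126 + 2025 + 1035) + 639 = 3186 + 639 = 3825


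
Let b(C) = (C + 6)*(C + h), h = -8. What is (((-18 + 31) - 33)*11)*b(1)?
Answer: 10780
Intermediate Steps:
b(C) = (-8 + C)*(6 + C) (b(C) = (C + 6)*(C - 8) = (6 + C)*(-8 + C) = (-8 + C)*(6 + C))
(((-18 + 31) - 33)*11)*b(1) = (((-18 + 31) - 33)*11)*(-48 + 1**2 - 2*1) = ((13 - 33)*11)*(-48 + 1 - 2) = -20*11*(-49) = -220*(-49) = 10780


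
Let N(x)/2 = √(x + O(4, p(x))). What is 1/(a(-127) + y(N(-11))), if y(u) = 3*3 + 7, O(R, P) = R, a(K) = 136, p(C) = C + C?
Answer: 1/152 ≈ 0.0065789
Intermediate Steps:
p(C) = 2*C
N(x) = 2*√(4 + x) (N(x) = 2*√(x + 4) = 2*√(4 + x))
y(u) = 16 (y(u) = 9 + 7 = 16)
1/(a(-127) + y(N(-11))) = 1/(136 + 16) = 1/152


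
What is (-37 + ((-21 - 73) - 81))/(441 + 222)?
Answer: -212/663 ≈ -0.31976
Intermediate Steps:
(-37 + ((-21 - 73) - 81))/(441 + 222) = (-37 + (-94 - 81))/663 = (-37 - 175)*(1/663) = -212*1/663 = -212/663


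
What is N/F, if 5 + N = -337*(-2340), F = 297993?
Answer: 788575/297993 ≈ 2.6463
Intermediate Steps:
N = 788575 (N = -5 - 337*(-2340) = -5 + 788580 = 788575)
N/F = 788575/297993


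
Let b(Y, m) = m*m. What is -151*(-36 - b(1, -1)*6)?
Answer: 6342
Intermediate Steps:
b(Y, m) = m²
-151*(-36 - b(1, -1)*6) = -151*(-36 - 1*(-1)²*6) = -151*(-36 - 1*1*6) = -151*(-36 - 1*6) = -151*(-36 - 6) = -151*(-42) = 6342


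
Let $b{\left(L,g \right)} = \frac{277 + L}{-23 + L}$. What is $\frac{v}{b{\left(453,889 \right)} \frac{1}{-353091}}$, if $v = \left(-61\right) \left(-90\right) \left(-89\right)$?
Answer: $\frac{7418523120930}{73} \approx 1.0162 \cdot 10^{11}$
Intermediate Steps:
$v = -488610$ ($v = 5490 \left(-89\right) = -488610$)
$b{\left(L,g \right)} = \frac{277 + L}{-23 + L}$
$\frac{v}{b{\left(453,889 \right)} \frac{1}{-353091}} = - \frac{488610}{\frac{277 + 453}{-23 + 453} \frac{1}{-353091}} = - \frac{488610}{\frac{1}{430} \cdot 730 \left(- \frac{1}{353091}\right)} = - \frac{488610}{\frac{73}{43} \left(- \frac{1}{353091}\right)} = - \frac{488610}{- \frac{73}{15182913}} = \left(-488610\right) \left(- \frac{15182913}{73}\right) = \frac{7418523120930}{73}$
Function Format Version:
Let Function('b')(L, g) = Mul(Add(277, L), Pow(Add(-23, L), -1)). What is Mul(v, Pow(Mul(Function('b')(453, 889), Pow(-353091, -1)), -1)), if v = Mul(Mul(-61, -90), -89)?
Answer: Rational(7418523120930, 73) ≈ 1.0162e+11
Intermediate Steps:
v = -488610 (v = Mul(5490, -89) = -488610)
Function('b')(L, g) = Mul(Pow(Add(-23, L), -1), Add(277, L))
Mul(v, Pow(Mul(Function('b')(453, 889), Pow(-353091, -1)), -1)) = Mul(-488610, Pow(Mul(Mul(Pow(Add(-23, 453), -1), Add(277, 453)), Pow(-353091, -1)), -1)) = Mul(-488610, Pow(Mul(Mul(Pow(430, -1), 730), Rational(-1, 353091)), -1)) = Mul(-488610, Pow(Mul(Mul(Rational(1, 430), 730), Rational(-1, 353091)), -1)) = Mul(-488610, Pow(Mul(Rational(73, 43), Rational(-1, 353091)), -1)) = Mul(-488610, Pow(Rational(-73, 15182913), -1)) = Mul(-488610, Rational(-15182913, 73)) = Rational(7418523120930, 73)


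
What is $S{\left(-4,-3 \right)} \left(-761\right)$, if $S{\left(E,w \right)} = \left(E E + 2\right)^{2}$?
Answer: $-246564$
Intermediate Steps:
$S{\left(E,w \right)} = \left(2 + E^{2}\right)^{2}$ ($S{\left(E,w \right)} = \left(E^{2} + 2\right)^{2} = \left(2 + E^{2}\right)^{2}$)
$S{\left(-4,-3 \right)} \left(-761\right) = \left(2 + \left(-4\right)^{2}\right)^{2} \left(-761\right) = \left(2 + 16\right)^{2} \left(-761\right) = 18^{2} \left(-761\right) = 324 \left(-761\right) = -246564$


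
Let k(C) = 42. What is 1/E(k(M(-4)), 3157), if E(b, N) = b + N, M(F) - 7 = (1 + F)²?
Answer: 1/3199 ≈ 0.00031260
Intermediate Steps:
M(F) = 7 + (1 + F)²
E(b, N) = N + b
1/E(k(M(-4)), 3157) = 1/(3157 + 42) = 1/3199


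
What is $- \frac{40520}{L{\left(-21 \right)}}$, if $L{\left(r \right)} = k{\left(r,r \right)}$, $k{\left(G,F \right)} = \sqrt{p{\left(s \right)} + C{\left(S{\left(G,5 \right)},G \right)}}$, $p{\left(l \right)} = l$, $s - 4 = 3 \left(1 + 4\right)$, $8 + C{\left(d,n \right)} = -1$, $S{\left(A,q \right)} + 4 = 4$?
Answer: $- 4052 \sqrt{10} \approx -12814.0$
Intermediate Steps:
$S{\left(A,q \right)} = 0$ ($S{\left(A,q \right)} = -4 + 4 = 0$)
$C{\left(d,n \right)} = -9$ ($C{\left(d,n \right)} = -8 - 1 = -9$)
$s = 19$ ($s = 4 + 3 \left(1 + 4\right) = 4 + 3 \cdot 5 = 4 + 15 = 19$)
$k{\left(G,F \right)} = \sqrt{10}$ ($k{\left(G,F \right)} = \sqrt{19 - 9} = \sqrt{10}$)
$L{\left(r \right)} = \sqrt{10}$
$- \frac{40520}{L{\left(-21 \right)}} = - \frac{40520}{\sqrt{10}} = - 40520 \frac{\sqrt{10}}{10} = - 4052 \sqrt{10}$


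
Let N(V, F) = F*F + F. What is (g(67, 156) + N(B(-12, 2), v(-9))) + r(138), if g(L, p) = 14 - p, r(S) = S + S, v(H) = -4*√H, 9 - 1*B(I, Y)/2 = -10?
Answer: -10 - 12*I ≈ -10.0 - 12.0*I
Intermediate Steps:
B(I, Y) = 38 (B(I, Y) = 18 - 2*(-10) = 18 + 20 = 38)
r(S) = 2*S
N(V, F) = F + F² (N(V, F) = F² + F = F + F²)
(g(67, 156) + N(B(-12, 2), v(-9))) + r(138) = ((14 - 1*156) + (-12*I)*(1 - 12*I)) + 2*138 = ((14 - 156) + (-12*I)*(1 - 12*I)) + 276 = (-142 + (-12*I)*(1 - 12*I)) + 276 = (-142 - 12*I*(1 - 12*I)) + 276 = 134 - 12*I*(1 - 12*I)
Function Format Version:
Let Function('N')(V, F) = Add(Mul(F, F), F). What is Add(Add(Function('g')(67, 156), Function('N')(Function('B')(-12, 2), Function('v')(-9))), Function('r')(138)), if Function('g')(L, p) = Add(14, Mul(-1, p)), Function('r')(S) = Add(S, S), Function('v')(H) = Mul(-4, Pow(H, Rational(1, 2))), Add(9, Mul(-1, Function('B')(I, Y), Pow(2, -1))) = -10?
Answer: Add(-10, Mul(-12, I)) ≈ Add(-10.000, Mul(-12.000, I))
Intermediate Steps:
Function('B')(I, Y) = 38 (Function('B')(I, Y) = Add(18, Mul(-2, -10)) = Add(18, 20) = 38)
Function('r')(S) = Mul(2, S)
Function('N')(V, F) = Add(F, Pow(F, 2)) (Function('N')(V, F) = Add(Pow(F, 2), F) = Add(F, Pow(F, 2)))
Add(Add(Function('g')(67, 156), Function('N')(Function('B')(-12, 2), Function('v')(-9))), Function('r')(138)) = Add(Add(Add(14, Mul(-1, 156)), Mul(Mul(-4, Pow(-9, Rational(1, 2))), Add(1, Mul(-4, Pow(-9, Rational(1, 2)))))), Mul(2, 138)) = Add(Add(Add(14, -156), Mul(Mul(-4, Mul(3, I)), Add(1, Mul(-4, Mul(3, I))))), 276) = Add(Add(-142, Mul(Mul(-12, I), Add(1, Mul(-12, I)))), 276) = Add(Add(-142, Mul(-12, I, Add(1, Mul(-12, I)))), 276) = Add(134, Mul(-12, I, Add(1, Mul(-12, I))))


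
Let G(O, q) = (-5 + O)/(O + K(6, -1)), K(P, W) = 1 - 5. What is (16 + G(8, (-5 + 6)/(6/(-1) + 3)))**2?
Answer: 4489/16 ≈ 280.56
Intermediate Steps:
K(P, W) = -4
G(O, q) = (-5 + O)/(-4 + O) (G(O, q) = (-5 + O)/(O - 4) = (-5 + O)/(-4 + O))
(16 + G(8, (-5 + 6)/(6/(-1) + 3)))**2 = (16 + (-5 + 8)/(-4 + 8))**2 = (16 + 3/4)**2 = (67/4)**2 = 4489/16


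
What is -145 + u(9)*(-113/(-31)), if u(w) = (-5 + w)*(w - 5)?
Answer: -2687/31 ≈ -86.677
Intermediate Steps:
u(w) = (-5 + w)² (u(w) = (-5 + w)*(-5 + w) = (-5 + w)²)
-145 + u(9)*(-113/(-31)) = -145 + (-5 + 9)²*(-113/(-31)) = -145 + 4²*(-113*(-1/31)) = -145 + 16*(113/31) = -145 + 1808/31 = -2687/31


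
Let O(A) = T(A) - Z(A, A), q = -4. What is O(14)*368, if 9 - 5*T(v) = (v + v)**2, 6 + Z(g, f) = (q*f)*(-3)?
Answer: -116656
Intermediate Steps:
Z(g, f) = -6 + 12*f (Z(g, f) = -6 - 4*f*(-3) = -6 + 12*f)
T(v) = 9/5 - 4*v**2/5 (T(v) = 9/5 - (v + v)**2/5 = 9/5 - 4*v**2/5)
O(A) = 39/5 - 12*A - 4*A**2/5 (O(A) = (9/5 - 4*A**2/5) - (-6 + 12*A) = (9/5 - 4*A**2/5) + (6 - 12*A) = 39/5 - 12*A - 4*A**2/5)
O(14)*368 = (39/5 - 12*14 - 4/5*14**2)*368 = (39/5 - 168 - 4/5*196)*368 = (39/5 - 168 - 784/5)*368 = -317*368 = -116656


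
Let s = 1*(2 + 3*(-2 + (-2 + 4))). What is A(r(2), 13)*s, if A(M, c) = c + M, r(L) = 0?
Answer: 26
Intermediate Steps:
A(M, c) = M + c
s = 2 (s = 1*(2 + 3*(-2 + 2)) = 1*(2 + 3*0) = 1*(2 + 0) = 1*2 = 2)
A(r(2), 13)*s = (0 + 13)*2 = 13*2 = 26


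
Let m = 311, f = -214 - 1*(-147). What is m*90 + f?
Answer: 27923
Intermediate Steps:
f = -67 (f = -214 + 147 = -67)
m*90 + f = 311*90 - 67 = 27990 - 67 = 27923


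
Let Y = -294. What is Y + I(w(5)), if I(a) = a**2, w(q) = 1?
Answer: -293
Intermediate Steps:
Y + I(w(5)) = -294 + 1**2 = -294 + 1 = -293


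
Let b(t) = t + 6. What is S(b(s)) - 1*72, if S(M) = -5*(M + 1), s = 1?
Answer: -112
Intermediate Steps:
b(t) = 6 + t
S(M) = -5 - 5*M (S(M) = -5*(1 + M) = -5 - 5*M)
S(b(s)) - 1*72 = (-5 - 5*(6 + 1)) - 1*72 = (-5 - 5*7) - 72 = (-5 - 35) - 72 = -40 - 72 = -112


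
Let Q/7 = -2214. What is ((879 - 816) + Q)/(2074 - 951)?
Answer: -15435/1123 ≈ -13.744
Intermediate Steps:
Q = -15498 (Q = 7*(-2214) = -15498)
((879 - 816) + Q)/(2074 - 951) = ((879 - 816) - 15498)/(2074 - 951) = (63 - 15498)/1123 = -15435*1/1123 = -15435/1123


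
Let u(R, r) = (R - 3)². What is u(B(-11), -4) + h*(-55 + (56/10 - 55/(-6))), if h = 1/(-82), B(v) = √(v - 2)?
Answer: -8633/2460 - 6*I*√13 ≈ -3.5093 - 21.633*I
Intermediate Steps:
B(v) = √(-2 + v)
u(R, r) = (-3 + R)²
h = -1/82 ≈ -0.012195
u(B(-11), -4) + h*(-55 + (56/10 - 55/(-6))) = (-3 + √(-2 - 11))² - (-55 + (56/10 - 55/(-6)))/82 = (-3 + √(-13))² - (-55 + (56*(⅒) - 55*(-⅙)))/82 = (-3 + I*√13)² - (-55 + (28/5 + 55/6))/82 = (-3 + I*√13)² - (-55 + 443/30)/82 = (-3 + I*√13)² - 1/82*(-1207/30) = (-3 + I*√13)² + 1207/2460 = 1207/2460 + (-3 + I*√13)²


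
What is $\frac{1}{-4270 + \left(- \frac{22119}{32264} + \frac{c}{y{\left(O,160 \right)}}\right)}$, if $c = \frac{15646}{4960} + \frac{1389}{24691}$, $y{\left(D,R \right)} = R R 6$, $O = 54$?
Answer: $- \frac{37932354269184000}{161997156949662212371} \approx -0.00023415$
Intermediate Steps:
$y{\left(D,R \right)} = 6 R^{2}$ ($y{\left(D,R \right)} = R^{2} \cdot 6 = 6 R^{2}$)
$c = \frac{196602413}{61233680}$ ($c = 15646 \cdot \frac{1}{4960} + 1389 \cdot \frac{1}{24691} = \frac{7823}{2480} + \frac{1389}{24691} = \frac{196602413}{61233680} \approx 3.2107$)
$\frac{1}{-4270 + \left(- \frac{22119}{32264} + \frac{c}{y{\left(O,160 \right)}}\right)} = \frac{1}{-4270 + \left(- \frac{22119}{32264} + \frac{196602413}{61233680 \cdot 6 \cdot 160^{2}}\right)} = \frac{1}{-4270 + \left(\left(-22119\right) \frac{1}{32264} + \frac{196602413}{61233680 \cdot 6 \cdot 25600}\right)} = \frac{1}{-4270 - \left(\frac{22119}{32264} - \frac{196602413}{61233680 \cdot 153600}\right)} = \frac{1}{-4270 + \left(- \frac{22119}{32264} + \frac{196602413}{61233680} \cdot \frac{1}{153600}\right)} = \frac{1}{-4270 + \left(- \frac{22119}{32264} + \frac{196602413}{9405493248000}\right)} = \frac{1}{-4270 - \frac{26004220246532371}{37932354269184000}} = \frac{1}{- \frac{161997156949662212371}{37932354269184000}} = - \frac{37932354269184000}{161997156949662212371}$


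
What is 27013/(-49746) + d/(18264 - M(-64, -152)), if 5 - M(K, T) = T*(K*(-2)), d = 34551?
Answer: -194567623/6616218 ≈ -29.408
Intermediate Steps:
M(K, T) = 5 + 2*K*T (M(K, T) = 5 - T*K*(-2) = 5 - T*(-2*K) = 5 - (-2)*K*T = 5 + 2*K*T)
27013/(-49746) + d/(18264 - M(-64, -152)) = 27013/(-49746) + 34551/(18264 - (5 + 2*(-64)*(-152))) = 27013*(-1/49746) + 34551/(18264 - (5 + 19456)) = -27013/49746 + 34551/(18264 - 1*19461) = -27013/49746 + 34551/(18264 - 19461) = -27013/49746 + 34551/(-1197) = -27013/49746 + 34551*(-1/1197) = -27013/49746 - 3839/133 = -194567623/6616218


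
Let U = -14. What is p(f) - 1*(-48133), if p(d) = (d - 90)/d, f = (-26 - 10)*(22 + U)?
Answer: 770149/16 ≈ 48134.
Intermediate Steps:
f = -288 (f = (-26 - 10)*(22 - 14) = -36*8 = -288)
p(d) = (-90 + d)/d
p(f) - 1*(-48133) = (-90 - 288)/(-288) - 1*(-48133) = -1/288*(-378) + 48133 = 21/16 + 48133 = 770149/16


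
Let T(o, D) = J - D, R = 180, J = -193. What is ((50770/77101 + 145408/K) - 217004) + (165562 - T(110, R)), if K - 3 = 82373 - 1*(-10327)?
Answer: -364999453605689/7147494003 ≈ -51067.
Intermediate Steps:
K = 92703 (K = 3 + (82373 - 1*(-10327)) = 3 + (82373 + 10327) = 3 + 92700 = 92703)
T(o, D) = -193 - D
((50770/77101 + 145408/K) - 217004) + (165562 - T(110, R)) = ((50770/77101 + 145408/92703) - 217004) + (165562 - (-193 - 1*180)) = ((50770*(1/77101) + 145408*(1/92703)) - 217004) + (165562 - (-193 - 180)) = ((50770/77101 + 145408/92703) - 217004) + (165562 - 1*(-373)) = (15917633518/7147494003 - 217004) + (165562 + 373) = -1551018870993494/7147494003 + 165935 = -364999453605689/7147494003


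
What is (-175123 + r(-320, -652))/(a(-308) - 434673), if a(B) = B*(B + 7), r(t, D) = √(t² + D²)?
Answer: 13471/26305 - 4*√32969/341965 ≈ 0.50998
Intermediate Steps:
r(t, D) = √(D² + t²)
a(B) = B*(7 + B)
(-175123 + r(-320, -652))/(a(-308) - 434673) = (-175123 + √((-652)² + (-320)²))/(-308*(7 - 308) - 434673) = (-175123 + √(425104 + 102400))/(-308*(-301) - 434673) = (-175123 + √527504)/(92708 - 434673) = (-175123 + 4*√32969)/(-341965) = (-175123 + 4*√32969)*(-1/341965) = 13471/26305 - 4*√32969/341965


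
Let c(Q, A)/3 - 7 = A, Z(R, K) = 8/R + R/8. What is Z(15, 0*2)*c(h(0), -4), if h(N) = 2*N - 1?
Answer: 867/40 ≈ 21.675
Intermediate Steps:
h(N) = -1 + 2*N
Z(R, K) = 8/R + R/8 (Z(R, K) = 8/R + R*(⅛) = 8/R + R/8)
c(Q, A) = 21 + 3*A
Z(15, 0*2)*c(h(0), -4) = (8/15 + (⅛)*15)*(21 + 3*(-4)) = (8*(1/15) + 15/8)*(21 - 12) = (8/15 + 15/8)*9 = (289/120)*9 = 867/40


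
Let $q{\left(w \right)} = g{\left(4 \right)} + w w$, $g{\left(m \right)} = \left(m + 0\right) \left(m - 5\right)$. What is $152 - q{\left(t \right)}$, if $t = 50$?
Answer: $-2344$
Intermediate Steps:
$g{\left(m \right)} = m \left(-5 + m\right)$
$q{\left(w \right)} = -4 + w^{2}$ ($q{\left(w \right)} = 4 \left(-5 + 4\right) + w w = 4 \left(-1\right) + w^{2} = -4 + w^{2}$)
$152 - q{\left(t \right)} = 152 - \left(-4 + 50^{2}\right) = 152 - \left(-4 + 2500\right) = 152 - 2496 = -2344$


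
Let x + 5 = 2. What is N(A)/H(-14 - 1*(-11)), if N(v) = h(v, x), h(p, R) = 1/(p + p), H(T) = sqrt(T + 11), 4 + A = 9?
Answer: sqrt(2)/40 ≈ 0.035355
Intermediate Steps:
A = 5 (A = -4 + 9 = 5)
x = -3 (x = -5 + 2 = -3)
H(T) = sqrt(11 + T)
h(p, R) = 1/(2*p)
N(v) = 1/(2*v)
N(A)/H(-14 - 1*(-11)) = ((1/2)/5)/(sqrt(11 + (-14 - 1*(-11)))) = ((1/2)*(1/5))/(sqrt(11 + (-14 + 11))) = 1/(10*(sqrt(11 - 3))) = 1/(10*(sqrt(8))) = 1/(10*((2*sqrt(2)))) = (sqrt(2)/4)/10 = sqrt(2)/40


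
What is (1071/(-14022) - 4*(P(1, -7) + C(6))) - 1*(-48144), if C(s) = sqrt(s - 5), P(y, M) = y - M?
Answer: 74952145/1558 ≈ 48108.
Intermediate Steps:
C(s) = sqrt(-5 + s)
(1071/(-14022) - 4*(P(1, -7) + C(6))) - 1*(-48144) = (1071/(-14022) - 4*((1 - 1*(-7)) + sqrt(-5 + 6))) - 1*(-48144) = (1071*(-1/14022) - 4*((1 + 7) + sqrt(1))) + 48144 = (-119/1558 - 4*(8 + 1)) + 48144 = (-119/1558 - 4*9) + 48144 = (-119/1558 - 1*36) + 48144 = (-119/1558 - 36) + 48144 = -56207/1558 + 48144 = 74952145/1558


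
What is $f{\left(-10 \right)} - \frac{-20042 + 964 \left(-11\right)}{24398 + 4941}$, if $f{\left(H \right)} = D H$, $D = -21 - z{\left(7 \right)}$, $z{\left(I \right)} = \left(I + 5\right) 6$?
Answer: $\frac{27315916}{29339} \approx 931.04$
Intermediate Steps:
$z{\left(I \right)} = 30 + 6 I$ ($z{\left(I \right)} = \left(5 + I\right) 6 = 30 + 6 I$)
$D = -93$ ($D = -21 - \left(30 + 6 \cdot 7\right) = -21 - \left(30 + 42\right) = -21 - 72 = -93$)
$f{\left(H \right)} = - 93 H$
$f{\left(-10 \right)} - \frac{-20042 + 964 \left(-11\right)}{24398 + 4941} = \left(-93\right) \left(-10\right) - \frac{-20042 + 964 \left(-11\right)}{24398 + 4941} = 930 - \frac{-20042 - 10604}{29339} = 930 - \left(-30646\right) \frac{1}{29339} = 930 - - \frac{30646}{29339} = 930 + \frac{30646}{29339} = \frac{27315916}{29339}$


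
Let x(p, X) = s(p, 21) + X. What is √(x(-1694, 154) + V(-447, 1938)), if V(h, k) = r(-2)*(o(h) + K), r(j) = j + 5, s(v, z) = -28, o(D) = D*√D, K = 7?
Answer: √(147 - 1341*I*√447) ≈ 119.37 - 118.75*I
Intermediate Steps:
o(D) = D^(3/2)
r(j) = 5 + j
x(p, X) = -28 + X
V(h, k) = 21 + 3*h^(3/2) (V(h, k) = (5 - 2)*(h^(3/2) + 7) = 3*(7 + h^(3/2)) = 21 + 3*h^(3/2))
√(x(-1694, 154) + V(-447, 1938)) = √((-28 + 154) + (21 + 3*(-447)^(3/2))) = √(126 + (21 + 3*(-447*I*√447))) = √(126 + (21 - 1341*I*√447)) = √(147 - 1341*I*√447)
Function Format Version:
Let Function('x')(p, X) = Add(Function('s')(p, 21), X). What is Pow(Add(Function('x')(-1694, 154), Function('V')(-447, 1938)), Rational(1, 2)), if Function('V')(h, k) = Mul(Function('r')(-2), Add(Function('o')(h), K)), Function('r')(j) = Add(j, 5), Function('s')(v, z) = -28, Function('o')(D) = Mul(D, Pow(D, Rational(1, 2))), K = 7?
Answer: Pow(Add(147, Mul(-1341, I, Pow(447, Rational(1, 2)))), Rational(1, 2)) ≈ Add(119.37, Mul(-118.75, I))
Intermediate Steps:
Function('o')(D) = Pow(D, Rational(3, 2))
Function('r')(j) = Add(5, j)
Function('x')(p, X) = Add(-28, X)
Function('V')(h, k) = Add(21, Mul(3, Pow(h, Rational(3, 2)))) (Function('V')(h, k) = Mul(Add(5, -2), Add(Pow(h, Rational(3, 2)), 7)) = Mul(3, Add(7, Pow(h, Rational(3, 2)))) = Add(21, Mul(3, Pow(h, Rational(3, 2)))))
Pow(Add(Function('x')(-1694, 154), Function('V')(-447, 1938)), Rational(1, 2)) = Pow(Add(Add(-28, 154), Add(21, Mul(3, Pow(-447, Rational(3, 2))))), Rational(1, 2)) = Pow(Add(126, Add(21, Mul(3, Mul(-447, I, Pow(447, Rational(1, 2)))))), Rational(1, 2)) = Pow(Add(126, Add(21, Mul(-1341, I, Pow(447, Rational(1, 2))))), Rational(1, 2)) = Pow(Add(147, Mul(-1341, I, Pow(447, Rational(1, 2)))), Rational(1, 2))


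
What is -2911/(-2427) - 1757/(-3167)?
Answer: 13483376/7686309 ≈ 1.7542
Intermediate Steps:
-2911/(-2427) - 1757/(-3167) = -2911*(-1/2427) - 1757*(-1/3167) = 2911/2427 + 1757/3167 = 13483376/7686309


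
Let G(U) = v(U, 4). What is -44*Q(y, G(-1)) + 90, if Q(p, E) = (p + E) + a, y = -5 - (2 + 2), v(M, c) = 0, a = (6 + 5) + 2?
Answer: -86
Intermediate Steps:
a = 13 (a = 11 + 2 = 13)
G(U) = 0
y = -9 (y = -5 - 1*4 = -5 - 4 = -9)
Q(p, E) = 13 + E + p (Q(p, E) = (p + E) + 13 = (E + p) + 13 = 13 + E + p)
-44*Q(y, G(-1)) + 90 = -44*(13 + 0 - 9) + 90 = -44*4 + 90 = -176 + 90 = -86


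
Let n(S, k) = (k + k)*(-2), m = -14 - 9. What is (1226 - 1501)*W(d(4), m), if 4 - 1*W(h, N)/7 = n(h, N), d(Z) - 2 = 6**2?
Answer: 169400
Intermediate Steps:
m = -23
d(Z) = 38 (d(Z) = 2 + 6**2 = 2 + 36 = 38)
n(S, k) = -4*k (n(S, k) = (2*k)*(-2) = -4*k)
W(h, N) = 28 + 28*N (W(h, N) = 28 - (-28)*N = 28 + 28*N)
(1226 - 1501)*W(d(4), m) = (1226 - 1501)*(28 + 28*(-23)) = -275*(28 - 644) = -275*(-616) = 169400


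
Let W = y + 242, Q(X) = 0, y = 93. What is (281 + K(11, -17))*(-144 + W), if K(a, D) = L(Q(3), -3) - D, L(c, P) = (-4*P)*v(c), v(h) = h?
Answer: 56918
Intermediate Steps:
L(c, P) = -4*P*c (L(c, P) = (-4*P)*c = -4*P*c)
W = 335 (W = 93 + 242 = 335)
K(a, D) = -D (K(a, D) = -4*(-3)*0 - D = 0 - D = -D)
(281 + K(11, -17))*(-144 + W) = (281 - 1*(-17))*(-144 + 335) = (281 + 17)*191 = 298*191 = 56918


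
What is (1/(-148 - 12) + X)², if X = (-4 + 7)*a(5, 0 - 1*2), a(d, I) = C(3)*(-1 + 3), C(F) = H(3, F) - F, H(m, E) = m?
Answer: 1/25600 ≈ 3.9063e-5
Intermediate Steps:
C(F) = 3 - F
a(d, I) = 0 (a(d, I) = (3 - 1*3)*(-1 + 3) = (3 - 3)*2 = 0*2 = 0)
X = 0 (X = (-4 + 7)*0 = 3*0 = 0)
(1/(-148 - 12) + X)² = (1/(-148 - 12) + 0)² = (1/(-160) + 0)² = (-1/160 + 0)² = (-1/160)² = 1/25600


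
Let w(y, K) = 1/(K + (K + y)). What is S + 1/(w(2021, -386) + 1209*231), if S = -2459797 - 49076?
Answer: -875143755173807/348819472 ≈ -2.5089e+6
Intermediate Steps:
w(y, K) = 1/(y + 2*K)
S = -2508873
S + 1/(w(2021, -386) + 1209*231) = -2508873 + 1/(1/(2021 + 2*(-386)) + 1209*231) = -2508873 + 1/(1/(2021 - 772) + 279279) = -2508873 + 1/(1/1249 + 279279) = -2508873 + 1/(348819472/1249) = -2508873 + 1249/348819472 = -875143755173807/348819472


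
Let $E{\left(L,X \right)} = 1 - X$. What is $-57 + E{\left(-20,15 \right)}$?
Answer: $-71$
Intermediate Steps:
$-57 + E{\left(-20,15 \right)} = -57 + \left(1 - 15\right) = -57 - 14 = -71$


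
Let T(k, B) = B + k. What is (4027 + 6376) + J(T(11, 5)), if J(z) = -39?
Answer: 10364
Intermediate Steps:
(4027 + 6376) + J(T(11, 5)) = (4027 + 6376) - 39 = 10403 - 39 = 10364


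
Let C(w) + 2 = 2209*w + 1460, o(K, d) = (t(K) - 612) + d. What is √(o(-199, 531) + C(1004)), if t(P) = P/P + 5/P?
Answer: √87883092619/199 ≈ 1489.7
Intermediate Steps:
t(P) = 1 + 5/P
o(K, d) = -612 + d + (5 + K)/K (o(K, d) = ((5 + K)/K - 612) + d = (-612 + (5 + K)/K) + d = -612 + d + (5 + K)/K)
C(w) = 1458 + 2209*w (C(w) = -2 + (2209*w + 1460) = -2 + (1460 + 2209*w) = 1458 + 2209*w)
√(o(-199, 531) + C(1004)) = √((-611 + 531 + 5/(-199)) + (1458 + 2209*1004)) = √((-611 + 531 + 5*(-1/199)) + (1458 + 2217836)) = √((-611 + 531 - 5/199) + 2219294) = √(-15925/199 + 2219294) = √(441623581/199) = √87883092619/199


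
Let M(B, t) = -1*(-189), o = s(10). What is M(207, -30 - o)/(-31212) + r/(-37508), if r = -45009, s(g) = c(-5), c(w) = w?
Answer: 6470981/5419906 ≈ 1.1939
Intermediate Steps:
s(g) = -5
o = -5
M(B, t) = 189
M(207, -30 - o)/(-31212) + r/(-37508) = 189/(-31212) - 45009/(-37508) = 189*(-1/31212) - 45009*(-1/37508) = -7/1156 + 45009/37508 = 6470981/5419906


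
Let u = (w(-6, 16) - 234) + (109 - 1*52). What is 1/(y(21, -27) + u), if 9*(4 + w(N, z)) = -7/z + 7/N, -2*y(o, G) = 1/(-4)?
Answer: -432/78215 ≈ -0.0055232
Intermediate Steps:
y(o, G) = 1/8 (y(o, G) = -1/2/(-4) = -1/2*(-1/4) = 1/8)
w(N, z) = -4 - 7/(9*z) + 7/(9*N) (w(N, z) = -4 + (-7/z + 7/N)/9 = -4 + (-7/(9*z) + 7/(9*N)) = -4 - 7/(9*z) + 7/(9*N))
u = -78269/432 (u = ((-4 - 7/9/16 + (7/9)/(-6)) - 234) + (109 - 1*52) = ((-4 - 7/9*1/16 + (7/9)*(-1/6)) - 234) + (109 - 52) = ((-4 - 7/144 - 7/54) - 234) + 57 = (-1805/432 - 234) + 57 = -102893/432 + 57 = -78269/432 ≈ -181.18)
1/(y(21, -27) + u) = 1/(1/8 - 78269/432) = 1/(-78215/432) = -432/78215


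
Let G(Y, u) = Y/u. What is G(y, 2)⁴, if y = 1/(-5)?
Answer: 1/10000 ≈ 0.00010000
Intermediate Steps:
y = -⅕ ≈ -0.20000
G(y, 2)⁴ = (-⅕/2)⁴ = (-⅕*½)⁴ = (-⅒)⁴ = 1/10000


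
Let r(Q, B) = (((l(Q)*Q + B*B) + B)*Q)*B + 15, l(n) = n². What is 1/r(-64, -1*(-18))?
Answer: 1/301595919 ≈ 3.3157e-9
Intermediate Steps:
r(Q, B) = 15 + B*Q*(B + B² + Q³) (r(Q, B) = (((Q²*Q + B*B) + B)*Q)*B + 15 = (((Q³ + B²) + B)*Q)*B + 15 = (((B² + Q³) + B)*Q)*B + 15 = ((B + B² + Q³)*Q)*B + 15 = (Q*(B + B² + Q³))*B + 15 = B*Q*(B + B² + Q³) + 15 = 15 + B*Q*(B + B² + Q³))
1/r(-64, -1*(-18)) = 1/(15 - 1*(-18)*(-64)⁴ - 64*(-1*(-18))² - 64*(-1*(-18))³) = 1/(15 + 18*16777216 - 64*18² - 64*18³) = 1/(15 + 301989888 - 64*324 - 64*5832) = 1/(15 + 301989888 - 20736 - 373248) = 1/301595919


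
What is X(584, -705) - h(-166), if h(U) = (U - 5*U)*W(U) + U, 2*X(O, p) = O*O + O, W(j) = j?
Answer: 281210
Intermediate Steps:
X(O, p) = O/2 + O**2/2 (X(O, p) = (O*O + O)/2 = (O**2 + O)/2 = (O + O**2)/2 = O/2 + O**2/2)
h(U) = U - 4*U**2 (h(U) = (U - 5*U)*U + U = (-4*U)*U + U = -4*U**2 + U = U - 4*U**2)
X(584, -705) - h(-166) = (1/2)*584*(1 + 584) - (-166)*(1 - 4*(-166)) = (1/2)*584*585 - (-166)*(1 + 664) = 170820 - (-166)*665 = 170820 - 1*(-110390) = 170820 + 110390 = 281210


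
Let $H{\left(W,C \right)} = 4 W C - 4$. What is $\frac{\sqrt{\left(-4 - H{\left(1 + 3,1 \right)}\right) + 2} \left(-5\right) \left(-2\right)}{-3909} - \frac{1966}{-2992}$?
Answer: $\frac{983}{1496} - \frac{10 i \sqrt{14}}{3909} \approx 0.65709 - 0.0095719 i$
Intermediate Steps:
$H{\left(W,C \right)} = -4 + 4 C W$ ($H{\left(W,C \right)} = 4 C W - 4 = -4 + 4 C W$)
$\frac{\sqrt{\left(-4 - H{\left(1 + 3,1 \right)}\right) + 2} \left(-5\right) \left(-2\right)}{-3909} - \frac{1966}{-2992} = \frac{\sqrt{\left(-4 - \left(-4 + 4 \cdot 1 \left(1 + 3\right)\right)\right) + 2} \left(-5\right) \left(-2\right)}{-3909} - \frac{1966}{-2992} = \sqrt{\left(-4 - \left(-4 + 4 \cdot 1 \cdot 4\right)\right) + 2} \left(-5\right) \left(-2\right) \left(- \frac{1}{3909}\right) - - \frac{983}{1496} = \sqrt{\left(-4 - \left(-4 + 16\right)\right) + 2} \left(-5\right) \left(-2\right) \left(- \frac{1}{3909}\right) + \frac{983}{1496} = \sqrt{\left(-4 - 12\right) + 2} \left(-5\right) \left(-2\right) \left(- \frac{1}{3909}\right) + \frac{983}{1496} = \sqrt{-16 + 2} \left(-5\right) \left(-2\right) \left(- \frac{1}{3909}\right) + \frac{983}{1496} = \sqrt{-14} \left(-5\right) \left(-2\right) \left(- \frac{1}{3909}\right) + \frac{983}{1496} = i \sqrt{14} \left(-5\right) \left(-2\right) \left(- \frac{1}{3909}\right) + \frac{983}{1496} = - 5 i \sqrt{14} \left(-2\right) \left(- \frac{1}{3909}\right) + \frac{983}{1496} = 10 i \sqrt{14} \left(- \frac{1}{3909}\right) + \frac{983}{1496} = - \frac{10 i \sqrt{14}}{3909} + \frac{983}{1496} = \frac{983}{1496} - \frac{10 i \sqrt{14}}{3909}$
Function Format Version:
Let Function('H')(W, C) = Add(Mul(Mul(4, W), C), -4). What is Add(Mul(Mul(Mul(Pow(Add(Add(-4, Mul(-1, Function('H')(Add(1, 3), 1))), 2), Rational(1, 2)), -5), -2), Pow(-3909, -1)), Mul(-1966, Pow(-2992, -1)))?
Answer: Add(Rational(983, 1496), Mul(Rational(-10, 3909), I, Pow(14, Rational(1, 2)))) ≈ Add(0.65709, Mul(-0.0095719, I))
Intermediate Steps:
Function('H')(W, C) = Add(-4, Mul(4, C, W)) (Function('H')(W, C) = Add(Mul(4, C, W), -4) = Add(-4, Mul(4, C, W)))
Add(Mul(Mul(Mul(Pow(Add(Add(-4, Mul(-1, Function('H')(Add(1, 3), 1))), 2), Rational(1, 2)), -5), -2), Pow(-3909, -1)), Mul(-1966, Pow(-2992, -1))) = Add(Mul(Mul(Mul(Pow(Add(Add(-4, Mul(-1, Add(-4, Mul(4, 1, Add(1, 3))))), 2), Rational(1, 2)), -5), -2), Pow(-3909, -1)), Mul(-1966, Pow(-2992, -1))) = Add(Mul(Mul(Mul(Pow(Add(Add(-4, Mul(-1, Add(-4, Mul(4, 1, 4)))), 2), Rational(1, 2)), -5), -2), Rational(-1, 3909)), Mul(-1966, Rational(-1, 2992))) = Add(Mul(Mul(Mul(Pow(Add(Add(-4, Mul(-1, Add(-4, 16))), 2), Rational(1, 2)), -5), -2), Rational(-1, 3909)), Rational(983, 1496)) = Add(Mul(Mul(Mul(Pow(Add(Add(-4, Mul(-1, 12)), 2), Rational(1, 2)), -5), -2), Rational(-1, 3909)), Rational(983, 1496)) = Add(Mul(Mul(Mul(Pow(Add(Add(-4, -12), 2), Rational(1, 2)), -5), -2), Rational(-1, 3909)), Rational(983, 1496)) = Add(Mul(Mul(Mul(Pow(Add(-16, 2), Rational(1, 2)), -5), -2), Rational(-1, 3909)), Rational(983, 1496)) = Add(Mul(Mul(Mul(Pow(-14, Rational(1, 2)), -5), -2), Rational(-1, 3909)), Rational(983, 1496)) = Add(Mul(Mul(Mul(Mul(I, Pow(14, Rational(1, 2))), -5), -2), Rational(-1, 3909)), Rational(983, 1496)) = Add(Mul(Mul(Mul(-5, I, Pow(14, Rational(1, 2))), -2), Rational(-1, 3909)), Rational(983, 1496)) = Add(Mul(Mul(10, I, Pow(14, Rational(1, 2))), Rational(-1, 3909)), Rational(983, 1496)) = Add(Mul(Rational(-10, 3909), I, Pow(14, Rational(1, 2))), Rational(983, 1496)) = Add(Rational(983, 1496), Mul(Rational(-10, 3909), I, Pow(14, Rational(1, 2))))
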